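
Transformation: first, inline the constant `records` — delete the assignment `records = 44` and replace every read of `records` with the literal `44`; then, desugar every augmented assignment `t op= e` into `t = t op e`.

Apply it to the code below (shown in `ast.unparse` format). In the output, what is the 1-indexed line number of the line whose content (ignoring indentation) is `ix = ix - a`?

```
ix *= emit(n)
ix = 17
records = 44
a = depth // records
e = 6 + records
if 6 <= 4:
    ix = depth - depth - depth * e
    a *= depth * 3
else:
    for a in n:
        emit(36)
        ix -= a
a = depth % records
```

11

Transformed code:
ix = ix * emit(n)
ix = 17
a = depth // 44
e = 6 + 44
if 6 <= 4:
    ix = depth - depth - depth * e
    a = a * (depth * 3)
else:
    for a in n:
        emit(36)
        ix = ix - a
a = depth % 44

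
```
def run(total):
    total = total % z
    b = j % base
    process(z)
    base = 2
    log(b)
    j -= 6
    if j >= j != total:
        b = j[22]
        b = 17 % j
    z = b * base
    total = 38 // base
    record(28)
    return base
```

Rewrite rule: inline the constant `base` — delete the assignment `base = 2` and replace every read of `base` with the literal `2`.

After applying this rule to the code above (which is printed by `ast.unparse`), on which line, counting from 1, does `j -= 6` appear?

Transformed code:
def run(total):
    total = total % z
    b = j % 2
    process(z)
    log(b)
    j -= 6
    if j >= j != total:
        b = j[22]
        b = 17 % j
    z = b * 2
    total = 38 // 2
    record(28)
    return 2

6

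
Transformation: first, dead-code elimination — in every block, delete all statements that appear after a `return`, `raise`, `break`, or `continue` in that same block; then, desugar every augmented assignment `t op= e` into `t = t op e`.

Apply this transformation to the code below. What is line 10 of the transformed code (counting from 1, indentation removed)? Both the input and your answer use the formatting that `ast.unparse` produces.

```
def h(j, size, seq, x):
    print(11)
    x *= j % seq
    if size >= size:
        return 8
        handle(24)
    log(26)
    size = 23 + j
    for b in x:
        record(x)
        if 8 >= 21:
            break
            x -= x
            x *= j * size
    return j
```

if 8 >= 21:

Transformed code:
def h(j, size, seq, x):
    print(11)
    x = x * (j % seq)
    if size >= size:
        return 8
    log(26)
    size = 23 + j
    for b in x:
        record(x)
        if 8 >= 21:
            break
    return j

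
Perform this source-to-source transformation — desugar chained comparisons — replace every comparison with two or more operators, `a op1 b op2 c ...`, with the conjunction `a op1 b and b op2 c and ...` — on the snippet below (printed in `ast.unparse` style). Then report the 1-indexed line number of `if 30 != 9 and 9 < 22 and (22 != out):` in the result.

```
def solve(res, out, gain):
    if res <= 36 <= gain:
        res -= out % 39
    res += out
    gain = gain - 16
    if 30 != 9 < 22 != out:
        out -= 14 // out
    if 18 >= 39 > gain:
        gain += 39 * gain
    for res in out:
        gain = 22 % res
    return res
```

Transformed code:
def solve(res, out, gain):
    if res <= 36 and 36 <= gain:
        res -= out % 39
    res += out
    gain = gain - 16
    if 30 != 9 and 9 < 22 and (22 != out):
        out -= 14 // out
    if 18 >= 39 and 39 > gain:
        gain += 39 * gain
    for res in out:
        gain = 22 % res
    return res

6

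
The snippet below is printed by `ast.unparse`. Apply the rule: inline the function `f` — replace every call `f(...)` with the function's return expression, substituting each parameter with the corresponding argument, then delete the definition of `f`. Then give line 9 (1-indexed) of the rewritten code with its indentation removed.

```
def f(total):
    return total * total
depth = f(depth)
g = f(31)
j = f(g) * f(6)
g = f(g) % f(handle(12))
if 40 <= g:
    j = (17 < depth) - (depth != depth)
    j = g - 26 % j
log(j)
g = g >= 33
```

g = g >= 33

Transformed code:
depth = depth * depth
g = 31 * 31
j = g * g * (6 * 6)
g = g * g % (handle(12) * handle(12))
if 40 <= g:
    j = (17 < depth) - (depth != depth)
    j = g - 26 % j
log(j)
g = g >= 33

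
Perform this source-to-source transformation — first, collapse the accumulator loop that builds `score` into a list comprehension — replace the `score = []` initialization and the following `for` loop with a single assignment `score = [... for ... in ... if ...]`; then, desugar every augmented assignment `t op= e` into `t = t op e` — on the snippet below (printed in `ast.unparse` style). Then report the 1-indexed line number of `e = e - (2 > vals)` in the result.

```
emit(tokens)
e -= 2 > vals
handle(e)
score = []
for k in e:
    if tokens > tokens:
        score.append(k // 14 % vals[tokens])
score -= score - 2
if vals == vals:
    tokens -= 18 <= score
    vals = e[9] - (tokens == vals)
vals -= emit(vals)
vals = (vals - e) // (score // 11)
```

Transformed code:
emit(tokens)
e = e - (2 > vals)
handle(e)
score = [k // 14 % vals[tokens] for k in e if tokens > tokens]
score = score - (score - 2)
if vals == vals:
    tokens = tokens - (18 <= score)
    vals = e[9] - (tokens == vals)
vals = vals - emit(vals)
vals = (vals - e) // (score // 11)

2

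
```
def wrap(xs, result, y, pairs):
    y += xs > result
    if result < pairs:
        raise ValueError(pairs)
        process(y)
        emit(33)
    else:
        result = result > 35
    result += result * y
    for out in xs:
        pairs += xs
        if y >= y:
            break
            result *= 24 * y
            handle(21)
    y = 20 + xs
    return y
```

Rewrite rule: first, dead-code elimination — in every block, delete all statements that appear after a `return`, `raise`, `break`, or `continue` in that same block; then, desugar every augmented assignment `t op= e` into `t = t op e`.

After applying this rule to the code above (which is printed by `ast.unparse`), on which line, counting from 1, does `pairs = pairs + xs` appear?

9

Transformed code:
def wrap(xs, result, y, pairs):
    y = y + (xs > result)
    if result < pairs:
        raise ValueError(pairs)
    else:
        result = result > 35
    result = result + result * y
    for out in xs:
        pairs = pairs + xs
        if y >= y:
            break
    y = 20 + xs
    return y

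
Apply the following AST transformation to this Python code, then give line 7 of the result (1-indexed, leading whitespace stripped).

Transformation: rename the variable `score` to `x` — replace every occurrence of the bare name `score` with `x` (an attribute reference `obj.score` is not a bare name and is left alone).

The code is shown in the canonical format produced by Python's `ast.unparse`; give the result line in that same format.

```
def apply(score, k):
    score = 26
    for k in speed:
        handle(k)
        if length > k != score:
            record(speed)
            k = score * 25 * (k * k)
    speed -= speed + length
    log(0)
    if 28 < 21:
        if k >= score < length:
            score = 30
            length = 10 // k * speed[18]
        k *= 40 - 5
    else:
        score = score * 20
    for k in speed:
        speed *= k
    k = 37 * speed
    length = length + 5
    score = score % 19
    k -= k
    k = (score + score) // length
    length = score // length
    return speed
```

Transformed code:
def apply(x, k):
    x = 26
    for k in speed:
        handle(k)
        if length > k != x:
            record(speed)
            k = x * 25 * (k * k)
    speed -= speed + length
    log(0)
    if 28 < 21:
        if k >= x < length:
            x = 30
            length = 10 // k * speed[18]
        k *= 40 - 5
    else:
        x = x * 20
    for k in speed:
        speed *= k
    k = 37 * speed
    length = length + 5
    x = x % 19
    k -= k
    k = (x + x) // length
    length = x // length
    return speed

k = x * 25 * (k * k)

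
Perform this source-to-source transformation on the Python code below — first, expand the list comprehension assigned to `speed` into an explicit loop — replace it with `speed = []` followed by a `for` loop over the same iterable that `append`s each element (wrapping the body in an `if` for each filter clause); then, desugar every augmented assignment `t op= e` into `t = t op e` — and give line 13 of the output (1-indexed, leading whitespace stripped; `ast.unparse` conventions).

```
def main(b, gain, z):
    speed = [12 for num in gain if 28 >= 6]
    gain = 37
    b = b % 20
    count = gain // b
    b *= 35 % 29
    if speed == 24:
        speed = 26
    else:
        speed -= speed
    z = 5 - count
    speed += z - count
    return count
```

speed = speed - speed

Transformed code:
def main(b, gain, z):
    speed = []
    for num in gain:
        if 28 >= 6:
            speed.append(12)
    gain = 37
    b = b % 20
    count = gain // b
    b = b * (35 % 29)
    if speed == 24:
        speed = 26
    else:
        speed = speed - speed
    z = 5 - count
    speed = speed + (z - count)
    return count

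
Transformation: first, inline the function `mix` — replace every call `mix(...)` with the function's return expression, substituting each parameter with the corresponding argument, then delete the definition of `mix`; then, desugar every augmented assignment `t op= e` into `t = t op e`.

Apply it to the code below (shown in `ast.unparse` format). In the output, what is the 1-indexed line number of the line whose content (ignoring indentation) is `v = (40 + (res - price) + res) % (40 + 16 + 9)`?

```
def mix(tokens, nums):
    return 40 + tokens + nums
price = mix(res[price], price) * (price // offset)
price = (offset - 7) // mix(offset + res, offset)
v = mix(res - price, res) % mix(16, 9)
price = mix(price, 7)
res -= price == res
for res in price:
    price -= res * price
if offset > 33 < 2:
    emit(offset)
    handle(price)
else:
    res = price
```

Transformed code:
price = (40 + res[price] + price) * (price // offset)
price = (offset - 7) // (40 + (offset + res) + offset)
v = (40 + (res - price) + res) % (40 + 16 + 9)
price = 40 + price + 7
res = res - (price == res)
for res in price:
    price = price - res * price
if offset > 33 < 2:
    emit(offset)
    handle(price)
else:
    res = price

3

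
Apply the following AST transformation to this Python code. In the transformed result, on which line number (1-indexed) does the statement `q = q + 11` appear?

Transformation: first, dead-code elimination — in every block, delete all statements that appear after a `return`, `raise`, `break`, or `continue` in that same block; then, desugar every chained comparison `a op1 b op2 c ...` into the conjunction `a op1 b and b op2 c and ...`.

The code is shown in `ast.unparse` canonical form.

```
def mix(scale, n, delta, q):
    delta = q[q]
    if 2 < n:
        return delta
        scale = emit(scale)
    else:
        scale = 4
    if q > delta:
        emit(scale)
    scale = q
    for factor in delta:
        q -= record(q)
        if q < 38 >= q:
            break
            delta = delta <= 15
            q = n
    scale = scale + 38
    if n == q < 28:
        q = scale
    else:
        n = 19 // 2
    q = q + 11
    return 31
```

19

Transformed code:
def mix(scale, n, delta, q):
    delta = q[q]
    if 2 < n:
        return delta
    else:
        scale = 4
    if q > delta:
        emit(scale)
    scale = q
    for factor in delta:
        q -= record(q)
        if q < 38 and 38 >= q:
            break
    scale = scale + 38
    if n == q and q < 28:
        q = scale
    else:
        n = 19 // 2
    q = q + 11
    return 31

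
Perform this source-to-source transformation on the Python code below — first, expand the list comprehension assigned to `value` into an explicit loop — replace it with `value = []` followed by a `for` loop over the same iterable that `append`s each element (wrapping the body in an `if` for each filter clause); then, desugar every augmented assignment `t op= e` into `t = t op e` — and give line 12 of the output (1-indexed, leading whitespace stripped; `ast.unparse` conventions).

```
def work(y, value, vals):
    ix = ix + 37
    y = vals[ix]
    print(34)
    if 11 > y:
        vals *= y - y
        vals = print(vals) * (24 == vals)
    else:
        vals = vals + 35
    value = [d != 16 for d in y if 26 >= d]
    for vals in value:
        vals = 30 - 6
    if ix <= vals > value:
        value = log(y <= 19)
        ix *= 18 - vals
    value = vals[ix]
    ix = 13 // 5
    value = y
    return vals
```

Transformed code:
def work(y, value, vals):
    ix = ix + 37
    y = vals[ix]
    print(34)
    if 11 > y:
        vals = vals * (y - y)
        vals = print(vals) * (24 == vals)
    else:
        vals = vals + 35
    value = []
    for d in y:
        if 26 >= d:
            value.append(d != 16)
    for vals in value:
        vals = 30 - 6
    if ix <= vals > value:
        value = log(y <= 19)
        ix = ix * (18 - vals)
    value = vals[ix]
    ix = 13 // 5
    value = y
    return vals

if 26 >= d:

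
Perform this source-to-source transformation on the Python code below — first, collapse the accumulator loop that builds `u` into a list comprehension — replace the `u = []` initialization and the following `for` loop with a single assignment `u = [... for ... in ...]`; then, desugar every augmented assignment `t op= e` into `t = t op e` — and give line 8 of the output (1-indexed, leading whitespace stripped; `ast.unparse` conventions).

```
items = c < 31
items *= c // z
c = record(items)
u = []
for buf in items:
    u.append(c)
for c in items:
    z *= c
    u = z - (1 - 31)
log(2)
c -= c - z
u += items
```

log(2)

Transformed code:
items = c < 31
items = items * (c // z)
c = record(items)
u = [c for buf in items]
for c in items:
    z = z * c
    u = z - (1 - 31)
log(2)
c = c - (c - z)
u = u + items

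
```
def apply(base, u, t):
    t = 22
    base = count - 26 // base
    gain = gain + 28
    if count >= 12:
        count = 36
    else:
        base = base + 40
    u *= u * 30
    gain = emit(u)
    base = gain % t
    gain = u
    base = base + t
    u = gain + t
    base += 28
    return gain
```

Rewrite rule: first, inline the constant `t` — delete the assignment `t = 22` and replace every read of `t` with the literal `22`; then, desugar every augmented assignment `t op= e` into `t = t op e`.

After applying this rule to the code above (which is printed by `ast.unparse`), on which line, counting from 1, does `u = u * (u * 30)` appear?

8

Transformed code:
def apply(base, u, t):
    base = count - 26 // base
    gain = gain + 28
    if count >= 12:
        count = 36
    else:
        base = base + 40
    u = u * (u * 30)
    gain = emit(u)
    base = gain % 22
    gain = u
    base = base + 22
    u = gain + 22
    base = base + 28
    return gain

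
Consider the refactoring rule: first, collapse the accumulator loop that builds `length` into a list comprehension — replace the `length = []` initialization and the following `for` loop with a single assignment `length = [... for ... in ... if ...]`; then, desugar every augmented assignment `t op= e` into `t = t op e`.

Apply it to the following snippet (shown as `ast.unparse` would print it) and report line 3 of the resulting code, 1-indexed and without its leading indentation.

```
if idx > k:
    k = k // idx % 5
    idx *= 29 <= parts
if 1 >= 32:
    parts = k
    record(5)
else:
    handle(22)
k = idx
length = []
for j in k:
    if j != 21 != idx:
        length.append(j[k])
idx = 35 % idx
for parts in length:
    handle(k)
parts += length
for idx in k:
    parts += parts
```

Transformed code:
if idx > k:
    k = k // idx % 5
    idx = idx * (29 <= parts)
if 1 >= 32:
    parts = k
    record(5)
else:
    handle(22)
k = idx
length = [j[k] for j in k if j != 21 != idx]
idx = 35 % idx
for parts in length:
    handle(k)
parts = parts + length
for idx in k:
    parts = parts + parts

idx = idx * (29 <= parts)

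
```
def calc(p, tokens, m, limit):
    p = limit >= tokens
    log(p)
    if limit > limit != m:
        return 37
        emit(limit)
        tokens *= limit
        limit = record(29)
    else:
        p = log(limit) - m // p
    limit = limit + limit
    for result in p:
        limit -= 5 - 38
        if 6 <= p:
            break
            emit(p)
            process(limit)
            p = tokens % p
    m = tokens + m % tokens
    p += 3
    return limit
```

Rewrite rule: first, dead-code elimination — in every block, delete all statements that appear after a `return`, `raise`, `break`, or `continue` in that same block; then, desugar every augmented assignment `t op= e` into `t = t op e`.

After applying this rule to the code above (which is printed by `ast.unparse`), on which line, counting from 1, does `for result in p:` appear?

Transformed code:
def calc(p, tokens, m, limit):
    p = limit >= tokens
    log(p)
    if limit > limit != m:
        return 37
    else:
        p = log(limit) - m // p
    limit = limit + limit
    for result in p:
        limit = limit - (5 - 38)
        if 6 <= p:
            break
    m = tokens + m % tokens
    p = p + 3
    return limit

9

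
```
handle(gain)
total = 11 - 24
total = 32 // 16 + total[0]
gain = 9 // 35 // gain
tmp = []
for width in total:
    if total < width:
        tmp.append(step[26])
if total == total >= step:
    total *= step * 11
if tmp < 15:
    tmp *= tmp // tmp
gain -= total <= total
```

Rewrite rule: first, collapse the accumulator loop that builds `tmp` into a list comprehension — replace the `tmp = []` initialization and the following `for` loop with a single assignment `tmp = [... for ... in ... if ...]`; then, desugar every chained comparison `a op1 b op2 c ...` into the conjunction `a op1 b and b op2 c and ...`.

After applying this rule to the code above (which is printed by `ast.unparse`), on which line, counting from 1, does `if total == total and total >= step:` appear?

6

Transformed code:
handle(gain)
total = 11 - 24
total = 32 // 16 + total[0]
gain = 9 // 35 // gain
tmp = [step[26] for width in total if total < width]
if total == total and total >= step:
    total *= step * 11
if tmp < 15:
    tmp *= tmp // tmp
gain -= total <= total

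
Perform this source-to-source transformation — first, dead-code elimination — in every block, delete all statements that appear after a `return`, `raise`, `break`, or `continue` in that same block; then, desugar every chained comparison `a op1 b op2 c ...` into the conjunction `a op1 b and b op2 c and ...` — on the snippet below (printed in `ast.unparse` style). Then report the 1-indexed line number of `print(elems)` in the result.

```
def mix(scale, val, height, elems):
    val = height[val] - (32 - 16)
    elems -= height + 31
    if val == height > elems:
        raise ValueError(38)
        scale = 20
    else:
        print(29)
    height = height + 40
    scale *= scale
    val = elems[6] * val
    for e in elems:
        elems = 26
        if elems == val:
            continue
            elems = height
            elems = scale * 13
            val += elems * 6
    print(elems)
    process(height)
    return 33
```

Transformed code:
def mix(scale, val, height, elems):
    val = height[val] - (32 - 16)
    elems -= height + 31
    if val == height and height > elems:
        raise ValueError(38)
    else:
        print(29)
    height = height + 40
    scale *= scale
    val = elems[6] * val
    for e in elems:
        elems = 26
        if elems == val:
            continue
    print(elems)
    process(height)
    return 33

15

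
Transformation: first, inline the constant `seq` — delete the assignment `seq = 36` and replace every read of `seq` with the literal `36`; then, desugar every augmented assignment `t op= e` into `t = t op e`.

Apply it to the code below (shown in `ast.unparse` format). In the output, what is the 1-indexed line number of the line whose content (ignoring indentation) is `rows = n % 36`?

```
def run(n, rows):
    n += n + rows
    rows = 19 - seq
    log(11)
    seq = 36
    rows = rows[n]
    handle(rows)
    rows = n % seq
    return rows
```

7

Transformed code:
def run(n, rows):
    n = n + (n + rows)
    rows = 19 - 36
    log(11)
    rows = rows[n]
    handle(rows)
    rows = n % 36
    return rows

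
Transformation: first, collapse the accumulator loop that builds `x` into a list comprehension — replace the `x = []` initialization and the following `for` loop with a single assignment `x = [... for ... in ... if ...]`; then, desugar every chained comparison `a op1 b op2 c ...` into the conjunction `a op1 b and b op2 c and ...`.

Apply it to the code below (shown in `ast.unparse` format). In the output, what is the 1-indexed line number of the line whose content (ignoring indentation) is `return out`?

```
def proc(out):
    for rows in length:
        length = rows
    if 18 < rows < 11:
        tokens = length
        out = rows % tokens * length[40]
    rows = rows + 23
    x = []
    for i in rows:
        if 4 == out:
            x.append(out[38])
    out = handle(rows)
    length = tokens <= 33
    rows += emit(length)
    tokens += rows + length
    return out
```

Transformed code:
def proc(out):
    for rows in length:
        length = rows
    if 18 < rows and rows < 11:
        tokens = length
        out = rows % tokens * length[40]
    rows = rows + 23
    x = [out[38] for i in rows if 4 == out]
    out = handle(rows)
    length = tokens <= 33
    rows += emit(length)
    tokens += rows + length
    return out

13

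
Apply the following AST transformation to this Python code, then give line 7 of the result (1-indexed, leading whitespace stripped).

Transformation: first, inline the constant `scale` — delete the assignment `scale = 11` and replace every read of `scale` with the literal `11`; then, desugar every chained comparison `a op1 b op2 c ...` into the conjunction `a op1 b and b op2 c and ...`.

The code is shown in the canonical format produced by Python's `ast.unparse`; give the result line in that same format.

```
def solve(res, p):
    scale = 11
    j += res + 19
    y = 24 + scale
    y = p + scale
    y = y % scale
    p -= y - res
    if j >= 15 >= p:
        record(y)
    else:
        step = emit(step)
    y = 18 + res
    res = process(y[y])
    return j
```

Transformed code:
def solve(res, p):
    j += res + 19
    y = 24 + 11
    y = p + 11
    y = y % 11
    p -= y - res
    if j >= 15 and 15 >= p:
        record(y)
    else:
        step = emit(step)
    y = 18 + res
    res = process(y[y])
    return j

if j >= 15 and 15 >= p:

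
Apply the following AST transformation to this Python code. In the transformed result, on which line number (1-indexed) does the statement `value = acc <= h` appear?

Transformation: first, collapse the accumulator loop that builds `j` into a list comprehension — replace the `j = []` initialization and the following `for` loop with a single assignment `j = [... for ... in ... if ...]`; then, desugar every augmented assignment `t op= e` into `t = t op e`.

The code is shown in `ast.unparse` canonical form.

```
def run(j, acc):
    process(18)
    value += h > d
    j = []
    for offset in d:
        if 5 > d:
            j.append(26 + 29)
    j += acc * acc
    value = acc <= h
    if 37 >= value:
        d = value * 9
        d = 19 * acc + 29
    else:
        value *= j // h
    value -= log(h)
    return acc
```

6

Transformed code:
def run(j, acc):
    process(18)
    value = value + (h > d)
    j = [26 + 29 for offset in d if 5 > d]
    j = j + acc * acc
    value = acc <= h
    if 37 >= value:
        d = value * 9
        d = 19 * acc + 29
    else:
        value = value * (j // h)
    value = value - log(h)
    return acc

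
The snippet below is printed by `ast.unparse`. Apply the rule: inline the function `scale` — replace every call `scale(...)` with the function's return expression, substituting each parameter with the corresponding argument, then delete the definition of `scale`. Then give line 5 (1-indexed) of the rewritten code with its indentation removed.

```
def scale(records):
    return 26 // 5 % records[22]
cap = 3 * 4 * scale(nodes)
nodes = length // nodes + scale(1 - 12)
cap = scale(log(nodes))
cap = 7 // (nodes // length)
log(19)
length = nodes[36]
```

log(19)

Transformed code:
cap = 3 * 4 * (26 // 5 % nodes[22])
nodes = length // nodes + 26 // 5 % (1 - 12)[22]
cap = 26 // 5 % log(nodes)[22]
cap = 7 // (nodes // length)
log(19)
length = nodes[36]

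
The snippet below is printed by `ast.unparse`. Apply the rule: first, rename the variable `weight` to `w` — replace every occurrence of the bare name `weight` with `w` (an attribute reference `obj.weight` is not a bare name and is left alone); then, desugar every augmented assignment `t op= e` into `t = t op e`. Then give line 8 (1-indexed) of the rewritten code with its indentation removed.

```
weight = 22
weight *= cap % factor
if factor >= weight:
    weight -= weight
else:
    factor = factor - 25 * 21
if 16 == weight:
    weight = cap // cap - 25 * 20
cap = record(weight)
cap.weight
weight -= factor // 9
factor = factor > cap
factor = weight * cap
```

w = cap // cap - 25 * 20

Transformed code:
w = 22
w = w * (cap % factor)
if factor >= w:
    w = w - w
else:
    factor = factor - 25 * 21
if 16 == w:
    w = cap // cap - 25 * 20
cap = record(w)
cap.weight
w = w - factor // 9
factor = factor > cap
factor = w * cap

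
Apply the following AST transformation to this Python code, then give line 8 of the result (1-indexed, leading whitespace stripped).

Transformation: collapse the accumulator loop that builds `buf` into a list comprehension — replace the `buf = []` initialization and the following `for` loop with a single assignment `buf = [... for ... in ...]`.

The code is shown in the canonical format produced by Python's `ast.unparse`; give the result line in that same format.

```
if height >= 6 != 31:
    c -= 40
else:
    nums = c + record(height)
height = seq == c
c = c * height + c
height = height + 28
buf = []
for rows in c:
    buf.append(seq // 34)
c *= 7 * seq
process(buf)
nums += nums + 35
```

Transformed code:
if height >= 6 != 31:
    c -= 40
else:
    nums = c + record(height)
height = seq == c
c = c * height + c
height = height + 28
buf = [seq // 34 for rows in c]
c *= 7 * seq
process(buf)
nums += nums + 35

buf = [seq // 34 for rows in c]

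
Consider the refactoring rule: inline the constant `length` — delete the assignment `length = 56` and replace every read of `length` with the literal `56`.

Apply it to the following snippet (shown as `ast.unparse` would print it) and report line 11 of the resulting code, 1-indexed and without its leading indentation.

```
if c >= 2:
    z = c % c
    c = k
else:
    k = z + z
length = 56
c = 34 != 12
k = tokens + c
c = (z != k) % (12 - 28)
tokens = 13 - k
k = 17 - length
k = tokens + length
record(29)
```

Transformed code:
if c >= 2:
    z = c % c
    c = k
else:
    k = z + z
c = 34 != 12
k = tokens + c
c = (z != k) % (12 - 28)
tokens = 13 - k
k = 17 - 56
k = tokens + 56
record(29)

k = tokens + 56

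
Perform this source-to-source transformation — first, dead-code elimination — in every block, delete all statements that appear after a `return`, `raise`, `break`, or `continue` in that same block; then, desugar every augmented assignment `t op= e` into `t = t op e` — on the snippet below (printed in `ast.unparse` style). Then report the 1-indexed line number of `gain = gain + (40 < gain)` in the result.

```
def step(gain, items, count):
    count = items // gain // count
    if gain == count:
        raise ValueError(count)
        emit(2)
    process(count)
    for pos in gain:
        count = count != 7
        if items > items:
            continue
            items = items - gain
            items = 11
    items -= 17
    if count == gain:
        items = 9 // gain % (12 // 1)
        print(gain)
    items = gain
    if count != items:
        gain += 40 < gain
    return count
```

16

Transformed code:
def step(gain, items, count):
    count = items // gain // count
    if gain == count:
        raise ValueError(count)
    process(count)
    for pos in gain:
        count = count != 7
        if items > items:
            continue
    items = items - 17
    if count == gain:
        items = 9 // gain % (12 // 1)
        print(gain)
    items = gain
    if count != items:
        gain = gain + (40 < gain)
    return count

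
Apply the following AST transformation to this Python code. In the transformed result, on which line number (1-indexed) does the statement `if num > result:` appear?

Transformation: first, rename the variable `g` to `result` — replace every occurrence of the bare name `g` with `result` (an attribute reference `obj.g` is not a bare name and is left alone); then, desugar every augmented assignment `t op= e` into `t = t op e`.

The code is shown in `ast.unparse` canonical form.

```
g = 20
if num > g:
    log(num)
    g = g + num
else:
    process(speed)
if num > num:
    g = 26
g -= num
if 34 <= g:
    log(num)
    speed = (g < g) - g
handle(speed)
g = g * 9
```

Transformed code:
result = 20
if num > result:
    log(num)
    result = result + num
else:
    process(speed)
if num > num:
    result = 26
result = result - num
if 34 <= result:
    log(num)
    speed = (result < result) - result
handle(speed)
result = result * 9

2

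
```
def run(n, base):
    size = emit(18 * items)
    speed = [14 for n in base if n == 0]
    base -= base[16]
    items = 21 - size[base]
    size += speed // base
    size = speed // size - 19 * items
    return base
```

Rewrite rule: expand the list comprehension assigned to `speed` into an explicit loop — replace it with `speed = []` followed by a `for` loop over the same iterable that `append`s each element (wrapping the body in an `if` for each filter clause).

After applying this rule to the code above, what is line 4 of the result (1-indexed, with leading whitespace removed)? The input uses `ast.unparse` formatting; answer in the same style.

Transformed code:
def run(n, base):
    size = emit(18 * items)
    speed = []
    for n in base:
        if n == 0:
            speed.append(14)
    base -= base[16]
    items = 21 - size[base]
    size += speed // base
    size = speed // size - 19 * items
    return base

for n in base:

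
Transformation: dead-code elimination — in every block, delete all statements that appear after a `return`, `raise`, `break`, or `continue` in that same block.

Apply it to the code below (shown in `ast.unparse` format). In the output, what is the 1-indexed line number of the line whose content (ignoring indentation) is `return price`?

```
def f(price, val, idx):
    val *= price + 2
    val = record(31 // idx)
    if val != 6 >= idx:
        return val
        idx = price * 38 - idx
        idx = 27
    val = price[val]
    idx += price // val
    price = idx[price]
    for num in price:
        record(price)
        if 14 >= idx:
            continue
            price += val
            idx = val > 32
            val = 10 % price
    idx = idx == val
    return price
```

Transformed code:
def f(price, val, idx):
    val *= price + 2
    val = record(31 // idx)
    if val != 6 >= idx:
        return val
    val = price[val]
    idx += price // val
    price = idx[price]
    for num in price:
        record(price)
        if 14 >= idx:
            continue
    idx = idx == val
    return price

14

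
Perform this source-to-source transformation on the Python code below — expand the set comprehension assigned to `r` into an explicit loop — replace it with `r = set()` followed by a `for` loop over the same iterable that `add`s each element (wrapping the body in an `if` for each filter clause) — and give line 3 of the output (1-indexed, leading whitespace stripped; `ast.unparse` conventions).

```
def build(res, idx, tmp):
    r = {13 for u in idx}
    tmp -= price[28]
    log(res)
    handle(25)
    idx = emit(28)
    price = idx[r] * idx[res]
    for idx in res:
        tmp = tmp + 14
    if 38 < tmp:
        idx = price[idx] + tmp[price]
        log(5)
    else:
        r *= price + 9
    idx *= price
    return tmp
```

for u in idx:

Transformed code:
def build(res, idx, tmp):
    r = set()
    for u in idx:
        r.add(13)
    tmp -= price[28]
    log(res)
    handle(25)
    idx = emit(28)
    price = idx[r] * idx[res]
    for idx in res:
        tmp = tmp + 14
    if 38 < tmp:
        idx = price[idx] + tmp[price]
        log(5)
    else:
        r *= price + 9
    idx *= price
    return tmp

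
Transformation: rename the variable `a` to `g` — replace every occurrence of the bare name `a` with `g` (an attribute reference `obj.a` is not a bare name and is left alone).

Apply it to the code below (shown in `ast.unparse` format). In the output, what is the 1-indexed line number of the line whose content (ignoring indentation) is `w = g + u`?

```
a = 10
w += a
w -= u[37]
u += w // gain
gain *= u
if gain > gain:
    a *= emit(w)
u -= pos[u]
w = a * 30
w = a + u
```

10

Transformed code:
g = 10
w += g
w -= u[37]
u += w // gain
gain *= u
if gain > gain:
    g *= emit(w)
u -= pos[u]
w = g * 30
w = g + u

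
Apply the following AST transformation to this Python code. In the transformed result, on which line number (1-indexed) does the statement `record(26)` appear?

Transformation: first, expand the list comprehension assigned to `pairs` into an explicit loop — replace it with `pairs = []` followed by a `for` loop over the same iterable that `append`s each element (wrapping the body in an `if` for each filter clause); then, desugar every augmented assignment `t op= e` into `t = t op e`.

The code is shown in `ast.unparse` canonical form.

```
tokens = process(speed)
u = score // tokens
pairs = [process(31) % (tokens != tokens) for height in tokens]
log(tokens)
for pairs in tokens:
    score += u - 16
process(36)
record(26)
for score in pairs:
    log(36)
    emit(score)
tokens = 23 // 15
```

Transformed code:
tokens = process(speed)
u = score // tokens
pairs = []
for height in tokens:
    pairs.append(process(31) % (tokens != tokens))
log(tokens)
for pairs in tokens:
    score = score + (u - 16)
process(36)
record(26)
for score in pairs:
    log(36)
    emit(score)
tokens = 23 // 15

10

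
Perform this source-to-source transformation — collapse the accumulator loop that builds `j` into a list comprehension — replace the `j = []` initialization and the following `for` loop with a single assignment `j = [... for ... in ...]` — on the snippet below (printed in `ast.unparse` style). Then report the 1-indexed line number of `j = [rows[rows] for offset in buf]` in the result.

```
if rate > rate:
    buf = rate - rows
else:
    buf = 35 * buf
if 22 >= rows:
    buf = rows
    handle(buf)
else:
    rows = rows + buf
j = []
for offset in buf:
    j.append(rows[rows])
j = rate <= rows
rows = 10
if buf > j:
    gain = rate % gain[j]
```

10

Transformed code:
if rate > rate:
    buf = rate - rows
else:
    buf = 35 * buf
if 22 >= rows:
    buf = rows
    handle(buf)
else:
    rows = rows + buf
j = [rows[rows] for offset in buf]
j = rate <= rows
rows = 10
if buf > j:
    gain = rate % gain[j]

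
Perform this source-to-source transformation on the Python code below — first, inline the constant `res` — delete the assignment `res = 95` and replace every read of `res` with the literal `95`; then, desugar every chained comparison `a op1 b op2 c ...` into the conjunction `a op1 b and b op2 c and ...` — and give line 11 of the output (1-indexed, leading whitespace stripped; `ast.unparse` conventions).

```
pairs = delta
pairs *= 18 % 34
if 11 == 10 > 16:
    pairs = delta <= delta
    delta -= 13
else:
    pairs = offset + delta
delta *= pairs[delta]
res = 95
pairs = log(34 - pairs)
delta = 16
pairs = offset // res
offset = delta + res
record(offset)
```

Transformed code:
pairs = delta
pairs *= 18 % 34
if 11 == 10 and 10 > 16:
    pairs = delta <= delta
    delta -= 13
else:
    pairs = offset + delta
delta *= pairs[delta]
pairs = log(34 - pairs)
delta = 16
pairs = offset // 95
offset = delta + 95
record(offset)

pairs = offset // 95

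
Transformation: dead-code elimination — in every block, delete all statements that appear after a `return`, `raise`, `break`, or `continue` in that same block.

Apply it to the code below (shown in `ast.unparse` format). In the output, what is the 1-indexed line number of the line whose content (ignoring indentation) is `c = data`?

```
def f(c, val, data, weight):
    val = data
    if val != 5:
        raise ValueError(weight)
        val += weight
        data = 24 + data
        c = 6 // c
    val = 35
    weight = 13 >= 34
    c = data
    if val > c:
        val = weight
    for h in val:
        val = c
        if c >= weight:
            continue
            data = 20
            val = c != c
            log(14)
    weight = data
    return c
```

7

Transformed code:
def f(c, val, data, weight):
    val = data
    if val != 5:
        raise ValueError(weight)
    val = 35
    weight = 13 >= 34
    c = data
    if val > c:
        val = weight
    for h in val:
        val = c
        if c >= weight:
            continue
    weight = data
    return c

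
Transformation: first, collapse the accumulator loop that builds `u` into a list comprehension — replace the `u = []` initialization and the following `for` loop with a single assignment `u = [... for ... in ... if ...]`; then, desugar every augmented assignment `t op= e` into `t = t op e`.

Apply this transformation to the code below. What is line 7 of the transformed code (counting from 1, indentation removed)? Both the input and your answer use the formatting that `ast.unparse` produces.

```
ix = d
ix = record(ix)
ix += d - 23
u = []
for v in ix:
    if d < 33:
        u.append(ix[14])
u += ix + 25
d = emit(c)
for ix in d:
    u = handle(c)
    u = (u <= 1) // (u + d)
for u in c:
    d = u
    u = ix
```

Transformed code:
ix = d
ix = record(ix)
ix = ix + (d - 23)
u = [ix[14] for v in ix if d < 33]
u = u + (ix + 25)
d = emit(c)
for ix in d:
    u = handle(c)
    u = (u <= 1) // (u + d)
for u in c:
    d = u
    u = ix

for ix in d:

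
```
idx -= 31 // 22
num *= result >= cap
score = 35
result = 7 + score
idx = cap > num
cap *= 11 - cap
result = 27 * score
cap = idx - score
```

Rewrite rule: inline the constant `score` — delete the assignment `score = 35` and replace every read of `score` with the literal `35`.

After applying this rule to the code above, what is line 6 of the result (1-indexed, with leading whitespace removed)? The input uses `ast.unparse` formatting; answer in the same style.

Transformed code:
idx -= 31 // 22
num *= result >= cap
result = 7 + 35
idx = cap > num
cap *= 11 - cap
result = 27 * 35
cap = idx - 35

result = 27 * 35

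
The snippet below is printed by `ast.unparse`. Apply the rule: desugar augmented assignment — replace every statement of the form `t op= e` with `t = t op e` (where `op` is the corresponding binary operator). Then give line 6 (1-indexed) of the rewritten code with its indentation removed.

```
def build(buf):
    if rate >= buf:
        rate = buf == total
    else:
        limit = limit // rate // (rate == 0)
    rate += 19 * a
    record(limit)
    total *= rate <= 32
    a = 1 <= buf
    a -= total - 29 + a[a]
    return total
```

rate = rate + 19 * a

Transformed code:
def build(buf):
    if rate >= buf:
        rate = buf == total
    else:
        limit = limit // rate // (rate == 0)
    rate = rate + 19 * a
    record(limit)
    total = total * (rate <= 32)
    a = 1 <= buf
    a = a - (total - 29 + a[a])
    return total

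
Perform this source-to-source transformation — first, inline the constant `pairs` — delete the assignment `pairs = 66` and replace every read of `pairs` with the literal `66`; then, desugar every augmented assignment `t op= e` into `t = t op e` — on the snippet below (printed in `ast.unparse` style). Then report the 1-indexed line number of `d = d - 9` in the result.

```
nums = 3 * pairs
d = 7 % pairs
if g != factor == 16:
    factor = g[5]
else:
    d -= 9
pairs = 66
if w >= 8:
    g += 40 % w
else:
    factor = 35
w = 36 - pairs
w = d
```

Transformed code:
nums = 3 * 66
d = 7 % 66
if g != factor == 16:
    factor = g[5]
else:
    d = d - 9
if w >= 8:
    g = g + 40 % w
else:
    factor = 35
w = 36 - 66
w = d

6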